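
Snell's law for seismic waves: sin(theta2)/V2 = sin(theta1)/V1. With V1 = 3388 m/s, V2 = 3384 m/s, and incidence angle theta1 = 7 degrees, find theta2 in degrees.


sin(theta1) = sin(7 deg) = 0.121869
sin(theta2) = V2/V1 * sin(theta1) = 3384/3388 * 0.121869 = 0.121725
theta2 = arcsin(0.121725) = 6.9917 degrees

6.9917


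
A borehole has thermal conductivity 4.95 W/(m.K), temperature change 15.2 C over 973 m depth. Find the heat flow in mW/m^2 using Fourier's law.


q = k * dT / dz * 1000
= 4.95 * 15.2 / 973 * 1000
= 0.077328 * 1000
= 77.3279 mW/m^2

77.3279


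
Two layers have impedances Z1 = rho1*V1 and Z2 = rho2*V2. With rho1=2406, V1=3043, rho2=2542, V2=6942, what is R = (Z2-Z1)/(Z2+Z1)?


Z1 = 2406 * 3043 = 7321458
Z2 = 2542 * 6942 = 17646564
R = (17646564 - 7321458) / (17646564 + 7321458) = 10325106 / 24968022 = 0.4135

0.4135


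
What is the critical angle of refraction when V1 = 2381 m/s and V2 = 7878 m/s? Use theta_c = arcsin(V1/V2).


V1/V2 = 2381/7878 = 0.302234
theta_c = arcsin(0.302234) = 17.5918 degrees

17.5918


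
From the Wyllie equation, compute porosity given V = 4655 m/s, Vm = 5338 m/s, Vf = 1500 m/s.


1/V - 1/Vm = 1/4655 - 1/5338 = 2.749e-05
1/Vf - 1/Vm = 1/1500 - 1/5338 = 0.00047933
phi = 2.749e-05 / 0.00047933 = 0.0573

0.0573


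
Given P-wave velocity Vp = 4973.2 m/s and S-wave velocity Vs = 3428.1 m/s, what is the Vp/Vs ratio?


Vp/Vs = 4973.2 / 3428.1
= 1.4507

1.4507


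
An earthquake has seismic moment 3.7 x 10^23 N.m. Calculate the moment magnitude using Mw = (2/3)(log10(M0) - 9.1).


log10(M0) = log10(3.7 x 10^23) = 23.5682
Mw = 2/3 * (23.5682 - 9.1)
= 2/3 * 14.4682
= 9.65

9.65


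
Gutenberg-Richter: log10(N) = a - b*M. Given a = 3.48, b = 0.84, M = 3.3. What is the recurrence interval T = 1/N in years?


log10(N) = 3.48 - 0.84*3.3 = 0.708
N = 10^0.708 = 5.10505
T = 1/N = 1/5.10505 = 0.1959 years

0.1959


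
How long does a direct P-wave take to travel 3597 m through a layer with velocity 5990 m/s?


t = x / V
= 3597 / 5990
= 0.6005 s

0.6005


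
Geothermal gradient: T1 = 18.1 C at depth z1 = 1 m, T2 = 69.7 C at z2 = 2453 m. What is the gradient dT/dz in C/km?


dT = 69.7 - 18.1 = 51.6 C
dz = 2453 - 1 = 2452 m
gradient = dT/dz * 1000 = 51.6/2452 * 1000 = 21.044 C/km

21.044


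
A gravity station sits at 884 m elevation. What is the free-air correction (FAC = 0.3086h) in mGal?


FAC = 0.3086 * h
= 0.3086 * 884
= 272.8024 mGal

272.8024


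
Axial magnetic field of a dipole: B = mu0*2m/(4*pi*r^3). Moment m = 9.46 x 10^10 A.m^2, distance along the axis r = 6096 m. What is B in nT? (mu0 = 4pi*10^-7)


m = 9.46 x 10^10 = 94600000000 A.m^2
2m = 189200000000 A.m^2
r^3 = 6096^3 = 226534772736
B = (4pi*10^-7) * 189200000000 / (4*pi * 226534772736) * 1e9
= 237755.732024 / 2846719911240.2 * 1e9
= 83.5192 nT

83.5192


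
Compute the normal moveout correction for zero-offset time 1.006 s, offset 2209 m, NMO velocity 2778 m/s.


x/Vnmo = 2209/2778 = 0.795176
(x/Vnmo)^2 = 0.632305
t0^2 = 1.012036
sqrt(1.012036 + 0.632305) = 1.282319
dt = 1.282319 - 1.006 = 0.276319

0.276319


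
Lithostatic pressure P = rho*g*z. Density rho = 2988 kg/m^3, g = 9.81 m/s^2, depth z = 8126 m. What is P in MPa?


P = rho * g * z / 1e6
= 2988 * 9.81 * 8126 / 1e6
= 238191587.28 / 1e6
= 238.1916 MPa

238.1916


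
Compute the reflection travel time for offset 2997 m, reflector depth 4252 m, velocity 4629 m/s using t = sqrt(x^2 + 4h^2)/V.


x^2 + 4h^2 = 2997^2 + 4*4252^2 = 8982009 + 72318016 = 81300025
sqrt(81300025) = 9016.6526
t = 9016.6526 / 4629 = 1.9479 s

1.9479


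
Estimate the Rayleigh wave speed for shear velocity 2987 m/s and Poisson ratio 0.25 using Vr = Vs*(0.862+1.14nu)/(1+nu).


Numerator factor = 0.862 + 1.14*0.25 = 1.147
Denominator = 1 + 0.25 = 1.25
Vr = 2987 * 1.147 / 1.25 = 2740.87 m/s

2740.87


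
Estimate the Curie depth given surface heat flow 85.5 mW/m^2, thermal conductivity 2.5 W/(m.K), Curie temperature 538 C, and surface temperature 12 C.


T_Curie - T_surf = 538 - 12 = 526 C
Convert q to W/m^2: 85.5 mW/m^2 = 0.0855 W/m^2
d = 526 * 2.5 / 0.0855 = 15380.12 m

15380.12


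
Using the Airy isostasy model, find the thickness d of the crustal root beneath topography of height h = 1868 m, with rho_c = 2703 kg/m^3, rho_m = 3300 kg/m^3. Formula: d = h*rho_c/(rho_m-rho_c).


rho_m - rho_c = 3300 - 2703 = 597
d = 1868 * 2703 / 597
= 5049204 / 597
= 8457.63 m

8457.63


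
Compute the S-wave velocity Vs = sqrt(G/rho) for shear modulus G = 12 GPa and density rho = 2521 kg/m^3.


Convert G to Pa: G = 12e9 Pa
Compute G/rho = 12e9 / 2521 = 4760015.8667
Vs = sqrt(4760015.8667) = 2181.75 m/s

2181.75


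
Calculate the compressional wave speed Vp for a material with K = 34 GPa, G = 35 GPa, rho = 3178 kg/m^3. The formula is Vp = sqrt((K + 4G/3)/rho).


First compute the effective modulus:
K + 4G/3 = 34e9 + 4*35e9/3 = 80666666666.67 Pa
Then divide by density:
80666666666.67 / 3178 = 25382840.3608 Pa/(kg/m^3)
Take the square root:
Vp = sqrt(25382840.3608) = 5038.14 m/s

5038.14


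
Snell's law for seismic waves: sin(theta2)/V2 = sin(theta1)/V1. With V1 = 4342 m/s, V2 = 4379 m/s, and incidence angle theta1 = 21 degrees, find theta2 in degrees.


sin(theta1) = sin(21 deg) = 0.358368
sin(theta2) = V2/V1 * sin(theta1) = 4379/4342 * 0.358368 = 0.361422
theta2 = arcsin(0.361422) = 21.1875 degrees

21.1875


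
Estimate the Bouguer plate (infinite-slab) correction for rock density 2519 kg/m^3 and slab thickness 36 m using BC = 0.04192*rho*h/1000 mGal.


BC = 0.04192 * rho * h / 1000
= 0.04192 * 2519 * 36 / 1000
= 3.8015 mGal

3.8015


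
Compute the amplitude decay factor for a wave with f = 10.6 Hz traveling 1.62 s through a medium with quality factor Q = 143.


pi*f*t/Q = pi*10.6*1.62/143 = 0.377255
A/A0 = exp(-0.377255) = 0.685741

0.685741


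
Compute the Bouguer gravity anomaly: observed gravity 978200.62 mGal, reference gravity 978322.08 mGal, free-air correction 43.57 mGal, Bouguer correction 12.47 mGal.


BA = g_obs - g_ref + FAC - BC
= 978200.62 - 978322.08 + 43.57 - 12.47
= -90.36 mGal

-90.36


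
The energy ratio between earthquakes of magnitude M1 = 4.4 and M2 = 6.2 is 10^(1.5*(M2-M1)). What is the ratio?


M2 - M1 = 6.2 - 4.4 = 1.8
1.5 * 1.8 = 2.7
ratio = 10^2.7 = 501.19

501.19


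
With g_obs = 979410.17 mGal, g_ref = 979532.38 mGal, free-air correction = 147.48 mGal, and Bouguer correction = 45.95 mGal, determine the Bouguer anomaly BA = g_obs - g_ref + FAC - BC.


BA = g_obs - g_ref + FAC - BC
= 979410.17 - 979532.38 + 147.48 - 45.95
= -20.68 mGal

-20.68


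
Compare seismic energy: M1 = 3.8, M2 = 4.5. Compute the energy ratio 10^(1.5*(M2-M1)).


M2 - M1 = 4.5 - 3.8 = 0.7
1.5 * 0.7 = 1.05
ratio = 10^1.05 = 11.22

11.22


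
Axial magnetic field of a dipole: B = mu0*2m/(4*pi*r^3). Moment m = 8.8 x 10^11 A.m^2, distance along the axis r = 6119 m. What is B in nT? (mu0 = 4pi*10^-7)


m = 8.8 x 10^11 = 880000000000 A.m^2
2m = 1760000000000 A.m^2
r^3 = 6119^3 = 229108583159
B = (4pi*10^-7) * 1760000000000 / (4*pi * 229108583159) * 1e9
= 2211681.228127 / 2879063366906.72 * 1e9
= 768.1947 nT

768.1947


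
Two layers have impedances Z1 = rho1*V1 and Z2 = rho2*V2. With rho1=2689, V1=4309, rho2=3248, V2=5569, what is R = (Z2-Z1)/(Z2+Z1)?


Z1 = 2689 * 4309 = 11586901
Z2 = 3248 * 5569 = 18088112
R = (18088112 - 11586901) / (18088112 + 11586901) = 6501211 / 29675013 = 0.2191

0.2191


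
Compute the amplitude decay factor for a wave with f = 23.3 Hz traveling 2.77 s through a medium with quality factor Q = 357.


pi*f*t/Q = pi*23.3*2.77/357 = 0.567959
A/A0 = exp(-0.567959) = 0.566681

0.566681


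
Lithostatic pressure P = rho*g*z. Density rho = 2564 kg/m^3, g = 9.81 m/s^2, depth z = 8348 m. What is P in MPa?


P = rho * g * z / 1e6
= 2564 * 9.81 * 8348 / 1e6
= 209975908.32 / 1e6
= 209.9759 MPa

209.9759


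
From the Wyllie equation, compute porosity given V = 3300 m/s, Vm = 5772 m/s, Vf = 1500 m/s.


1/V - 1/Vm = 1/3300 - 1/5772 = 0.00012978
1/Vf - 1/Vm = 1/1500 - 1/5772 = 0.00049342
phi = 0.00012978 / 0.00049342 = 0.263

0.263


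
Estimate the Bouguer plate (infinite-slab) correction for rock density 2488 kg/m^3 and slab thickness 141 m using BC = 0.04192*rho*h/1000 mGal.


BC = 0.04192 * rho * h / 1000
= 0.04192 * 2488 * 141 / 1000
= 14.7059 mGal

14.7059


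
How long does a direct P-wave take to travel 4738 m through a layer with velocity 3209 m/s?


t = x / V
= 4738 / 3209
= 1.4765 s

1.4765


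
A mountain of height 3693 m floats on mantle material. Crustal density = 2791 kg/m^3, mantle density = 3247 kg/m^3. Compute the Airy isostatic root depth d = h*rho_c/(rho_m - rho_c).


rho_m - rho_c = 3247 - 2791 = 456
d = 3693 * 2791 / 456
= 10307163 / 456
= 22603.43 m

22603.43


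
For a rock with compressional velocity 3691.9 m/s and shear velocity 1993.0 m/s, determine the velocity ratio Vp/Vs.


Vp/Vs = 3691.9 / 1993.0
= 1.8524

1.8524


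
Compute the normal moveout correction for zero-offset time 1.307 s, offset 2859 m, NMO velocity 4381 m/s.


x/Vnmo = 2859/4381 = 0.652591
(x/Vnmo)^2 = 0.425875
t0^2 = 1.708249
sqrt(1.708249 + 0.425875) = 1.460864
dt = 1.460864 - 1.307 = 0.153864

0.153864


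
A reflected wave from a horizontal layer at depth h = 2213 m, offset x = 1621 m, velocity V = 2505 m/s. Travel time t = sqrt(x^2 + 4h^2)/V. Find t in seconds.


x^2 + 4h^2 = 1621^2 + 4*2213^2 = 2627641 + 19589476 = 22217117
sqrt(22217117) = 4713.5037
t = 4713.5037 / 2505 = 1.8816 s

1.8816


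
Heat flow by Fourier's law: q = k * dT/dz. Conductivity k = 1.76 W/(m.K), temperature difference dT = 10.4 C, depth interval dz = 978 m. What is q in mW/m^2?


q = k * dT / dz * 1000
= 1.76 * 10.4 / 978 * 1000
= 0.018716 * 1000
= 18.7157 mW/m^2

18.7157


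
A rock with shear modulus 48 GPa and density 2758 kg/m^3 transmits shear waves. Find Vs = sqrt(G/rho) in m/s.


Convert G to Pa: G = 48e9 Pa
Compute G/rho = 48e9 / 2758 = 17403915.8811
Vs = sqrt(17403915.8811) = 4171.8 m/s

4171.8


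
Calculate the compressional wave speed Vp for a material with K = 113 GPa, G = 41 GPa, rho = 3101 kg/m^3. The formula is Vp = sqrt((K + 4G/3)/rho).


First compute the effective modulus:
K + 4G/3 = 113e9 + 4*41e9/3 = 167666666666.67 Pa
Then divide by density:
167666666666.67 / 3101 = 54068580.0279 Pa/(kg/m^3)
Take the square root:
Vp = sqrt(54068580.0279) = 7353.13 m/s

7353.13


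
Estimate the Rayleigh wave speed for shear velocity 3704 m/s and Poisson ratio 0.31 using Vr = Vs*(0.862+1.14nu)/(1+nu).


Numerator factor = 0.862 + 1.14*0.31 = 1.2154
Denominator = 1 + 0.31 = 1.31
Vr = 3704 * 1.2154 / 1.31 = 3436.52 m/s

3436.52


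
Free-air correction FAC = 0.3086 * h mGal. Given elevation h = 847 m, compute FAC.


FAC = 0.3086 * h
= 0.3086 * 847
= 261.3842 mGal

261.3842


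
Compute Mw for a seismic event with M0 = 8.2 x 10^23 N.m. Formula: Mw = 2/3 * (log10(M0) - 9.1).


log10(M0) = log10(8.2 x 10^23) = 23.9138
Mw = 2/3 * (23.9138 - 9.1)
= 2/3 * 14.8138
= 9.88

9.88


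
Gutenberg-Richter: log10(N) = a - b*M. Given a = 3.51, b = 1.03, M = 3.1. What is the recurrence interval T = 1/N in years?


log10(N) = 3.51 - 1.03*3.1 = 0.317
N = 10^0.317 = 2.074914
T = 1/N = 1/2.074914 = 0.4819 years

0.4819


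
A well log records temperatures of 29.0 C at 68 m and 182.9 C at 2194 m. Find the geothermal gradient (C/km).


dT = 182.9 - 29.0 = 153.9 C
dz = 2194 - 68 = 2126 m
gradient = dT/dz * 1000 = 153.9/2126 * 1000 = 72.3895 C/km

72.3895


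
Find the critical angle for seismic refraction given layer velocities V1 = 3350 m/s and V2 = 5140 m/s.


V1/V2 = 3350/5140 = 0.651751
theta_c = arcsin(0.651751) = 40.6737 degrees

40.6737


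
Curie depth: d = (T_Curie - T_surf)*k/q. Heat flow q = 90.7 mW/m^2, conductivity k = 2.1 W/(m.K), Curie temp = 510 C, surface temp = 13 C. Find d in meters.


T_Curie - T_surf = 510 - 13 = 497 C
Convert q to W/m^2: 90.7 mW/m^2 = 0.0907 W/m^2
d = 497 * 2.1 / 0.0907 = 11507.17 m

11507.17


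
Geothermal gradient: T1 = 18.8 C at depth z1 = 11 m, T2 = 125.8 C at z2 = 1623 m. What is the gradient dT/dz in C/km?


dT = 125.8 - 18.8 = 107.0 C
dz = 1623 - 11 = 1612 m
gradient = dT/dz * 1000 = 107.0/1612 * 1000 = 66.3772 C/km

66.3772


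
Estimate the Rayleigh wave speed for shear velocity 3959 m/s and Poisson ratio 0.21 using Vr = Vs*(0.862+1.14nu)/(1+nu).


Numerator factor = 0.862 + 1.14*0.21 = 1.1014
Denominator = 1 + 0.21 = 1.21
Vr = 3959 * 1.1014 / 1.21 = 3603.67 m/s

3603.67


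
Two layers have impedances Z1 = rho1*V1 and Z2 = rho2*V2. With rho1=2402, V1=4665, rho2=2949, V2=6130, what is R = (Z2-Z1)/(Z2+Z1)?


Z1 = 2402 * 4665 = 11205330
Z2 = 2949 * 6130 = 18077370
R = (18077370 - 11205330) / (18077370 + 11205330) = 6872040 / 29282700 = 0.2347

0.2347


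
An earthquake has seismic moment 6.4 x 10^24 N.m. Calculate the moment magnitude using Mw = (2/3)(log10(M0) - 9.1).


log10(M0) = log10(6.4 x 10^24) = 24.8062
Mw = 2/3 * (24.8062 - 9.1)
= 2/3 * 15.7062
= 10.47

10.47


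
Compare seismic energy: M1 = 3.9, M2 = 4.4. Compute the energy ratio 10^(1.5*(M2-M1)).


M2 - M1 = 4.4 - 3.9 = 0.5
1.5 * 0.5 = 0.75
ratio = 10^0.75 = 5.62

5.62


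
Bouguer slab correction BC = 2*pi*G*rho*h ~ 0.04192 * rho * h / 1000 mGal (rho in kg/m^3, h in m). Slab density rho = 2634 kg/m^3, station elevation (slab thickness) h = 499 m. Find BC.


BC = 0.04192 * rho * h / 1000
= 0.04192 * 2634 * 499 / 1000
= 55.0982 mGal

55.0982


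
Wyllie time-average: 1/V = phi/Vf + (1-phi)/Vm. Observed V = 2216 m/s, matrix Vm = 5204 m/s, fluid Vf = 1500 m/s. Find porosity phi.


1/V - 1/Vm = 1/2216 - 1/5204 = 0.0002591
1/Vf - 1/Vm = 1/1500 - 1/5204 = 0.00047451
phi = 0.0002591 / 0.00047451 = 0.546

0.546


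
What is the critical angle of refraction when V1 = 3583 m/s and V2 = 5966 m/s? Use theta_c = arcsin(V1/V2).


V1/V2 = 3583/5966 = 0.60057
theta_c = arcsin(0.60057) = 36.9107 degrees

36.9107


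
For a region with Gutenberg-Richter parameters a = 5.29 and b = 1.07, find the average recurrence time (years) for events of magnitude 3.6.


log10(N) = 5.29 - 1.07*3.6 = 1.438
N = 10^1.438 = 27.415742
T = 1/N = 1/27.415742 = 0.0365 years

0.0365


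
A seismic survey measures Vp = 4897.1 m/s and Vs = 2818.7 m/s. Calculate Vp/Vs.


Vp/Vs = 4897.1 / 2818.7
= 1.7374

1.7374


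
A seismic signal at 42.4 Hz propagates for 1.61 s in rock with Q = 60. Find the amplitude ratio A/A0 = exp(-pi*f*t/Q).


pi*f*t/Q = pi*42.4*1.61/60 = 3.574295
A/A0 = exp(-3.574295) = 0.028035

0.028035


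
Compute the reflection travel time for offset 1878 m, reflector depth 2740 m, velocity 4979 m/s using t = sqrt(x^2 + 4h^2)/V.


x^2 + 4h^2 = 1878^2 + 4*2740^2 = 3526884 + 30030400 = 33557284
sqrt(33557284) = 5792.8649
t = 5792.8649 / 4979 = 1.1635 s

1.1635


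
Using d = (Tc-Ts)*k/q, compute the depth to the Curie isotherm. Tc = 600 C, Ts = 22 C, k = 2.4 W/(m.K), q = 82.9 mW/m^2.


T_Curie - T_surf = 600 - 22 = 578 C
Convert q to W/m^2: 82.9 mW/m^2 = 0.0829 W/m^2
d = 578 * 2.4 / 0.0829 = 16733.41 m

16733.41


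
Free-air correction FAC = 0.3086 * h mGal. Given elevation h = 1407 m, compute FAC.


FAC = 0.3086 * h
= 0.3086 * 1407
= 434.2002 mGal

434.2002


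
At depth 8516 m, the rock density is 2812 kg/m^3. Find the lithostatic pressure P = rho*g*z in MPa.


P = rho * g * z / 1e6
= 2812 * 9.81 * 8516 / 1e6
= 234919991.52 / 1e6
= 234.92 MPa

234.92


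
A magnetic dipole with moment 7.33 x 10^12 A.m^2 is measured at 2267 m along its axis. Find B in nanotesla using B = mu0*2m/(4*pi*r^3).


m = 7.33 x 10^12 = 7330000000000 A.m^2
2m = 14660000000000 A.m^2
r^3 = 2267^3 = 11650768163
B = (4pi*10^-7) * 14660000000000 / (4*pi * 11650768163) * 1e9
= 18422299.320651 / 146407870678.23 * 1e9
= 125828.6131 nT

125828.6131


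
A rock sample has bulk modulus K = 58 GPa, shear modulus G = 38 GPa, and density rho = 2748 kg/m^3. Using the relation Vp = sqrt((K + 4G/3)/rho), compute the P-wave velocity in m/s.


First compute the effective modulus:
K + 4G/3 = 58e9 + 4*38e9/3 = 108666666666.67 Pa
Then divide by density:
108666666666.67 / 2748 = 39543910.723 Pa/(kg/m^3)
Take the square root:
Vp = sqrt(39543910.723) = 6288.39 m/s

6288.39


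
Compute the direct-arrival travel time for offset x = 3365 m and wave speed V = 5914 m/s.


t = x / V
= 3365 / 5914
= 0.569 s

0.569


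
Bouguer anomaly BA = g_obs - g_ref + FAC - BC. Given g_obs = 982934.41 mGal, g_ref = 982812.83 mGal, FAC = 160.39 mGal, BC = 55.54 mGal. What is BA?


BA = g_obs - g_ref + FAC - BC
= 982934.41 - 982812.83 + 160.39 - 55.54
= 226.43 mGal

226.43


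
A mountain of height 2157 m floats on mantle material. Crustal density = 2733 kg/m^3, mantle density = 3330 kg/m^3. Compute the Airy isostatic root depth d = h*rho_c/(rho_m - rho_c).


rho_m - rho_c = 3330 - 2733 = 597
d = 2157 * 2733 / 597
= 5895081 / 597
= 9874.51 m

9874.51


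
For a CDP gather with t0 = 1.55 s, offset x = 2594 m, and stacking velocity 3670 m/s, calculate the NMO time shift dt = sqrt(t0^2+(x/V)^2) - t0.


x/Vnmo = 2594/3670 = 0.706812
(x/Vnmo)^2 = 0.499583
t0^2 = 2.4025
sqrt(2.4025 + 0.499583) = 1.70355
dt = 1.70355 - 1.55 = 0.15355

0.15355


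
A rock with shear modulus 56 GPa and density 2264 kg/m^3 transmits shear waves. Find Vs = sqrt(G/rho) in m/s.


Convert G to Pa: G = 56e9 Pa
Compute G/rho = 56e9 / 2264 = 24734982.3322
Vs = sqrt(24734982.3322) = 4973.43 m/s

4973.43


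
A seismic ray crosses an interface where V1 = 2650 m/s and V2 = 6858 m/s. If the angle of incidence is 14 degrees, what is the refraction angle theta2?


sin(theta1) = sin(14 deg) = 0.241922
sin(theta2) = V2/V1 * sin(theta1) = 6858/2650 * 0.241922 = 0.626076
theta2 = arcsin(0.626076) = 38.7612 degrees

38.7612


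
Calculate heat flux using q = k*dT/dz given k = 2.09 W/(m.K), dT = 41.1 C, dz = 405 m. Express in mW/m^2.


q = k * dT / dz * 1000
= 2.09 * 41.1 / 405 * 1000
= 0.212096 * 1000
= 212.0963 mW/m^2

212.0963


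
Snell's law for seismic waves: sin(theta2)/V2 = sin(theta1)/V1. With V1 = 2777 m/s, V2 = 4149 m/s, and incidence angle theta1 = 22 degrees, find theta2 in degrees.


sin(theta1) = sin(22 deg) = 0.374607
sin(theta2) = V2/V1 * sin(theta1) = 4149/2777 * 0.374607 = 0.559684
theta2 = arcsin(0.559684) = 34.034 degrees

34.034


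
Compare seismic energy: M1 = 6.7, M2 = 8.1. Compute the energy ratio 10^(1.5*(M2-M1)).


M2 - M1 = 8.1 - 6.7 = 1.4
1.5 * 1.4 = 2.1
ratio = 10^2.1 = 125.89

125.89


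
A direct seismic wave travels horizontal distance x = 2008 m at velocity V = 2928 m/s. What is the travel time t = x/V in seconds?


t = x / V
= 2008 / 2928
= 0.6858 s

0.6858


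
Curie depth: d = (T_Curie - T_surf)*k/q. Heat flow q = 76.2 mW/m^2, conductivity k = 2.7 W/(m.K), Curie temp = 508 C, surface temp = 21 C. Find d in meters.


T_Curie - T_surf = 508 - 21 = 487 C
Convert q to W/m^2: 76.2 mW/m^2 = 0.0762 W/m^2
d = 487 * 2.7 / 0.0762 = 17255.91 m

17255.91


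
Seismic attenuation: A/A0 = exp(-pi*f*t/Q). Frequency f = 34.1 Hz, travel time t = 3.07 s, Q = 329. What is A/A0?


pi*f*t/Q = pi*34.1*3.07/329 = 0.999647
A/A0 = exp(-0.999647) = 0.368009

0.368009


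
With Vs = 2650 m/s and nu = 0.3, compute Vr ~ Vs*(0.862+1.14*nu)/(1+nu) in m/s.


Numerator factor = 0.862 + 1.14*0.3 = 1.204
Denominator = 1 + 0.3 = 1.3
Vr = 2650 * 1.204 / 1.3 = 2454.31 m/s

2454.31


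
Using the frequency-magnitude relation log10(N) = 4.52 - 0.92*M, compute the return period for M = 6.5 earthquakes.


log10(N) = 4.52 - 0.92*6.5 = -1.46
N = 10^-1.46 = 0.034674
T = 1/N = 1/0.034674 = 28.8403 years

28.8403


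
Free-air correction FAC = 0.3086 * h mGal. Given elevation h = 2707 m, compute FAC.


FAC = 0.3086 * h
= 0.3086 * 2707
= 835.3802 mGal

835.3802


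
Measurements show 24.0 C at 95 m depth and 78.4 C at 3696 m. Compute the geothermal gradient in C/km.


dT = 78.4 - 24.0 = 54.4 C
dz = 3696 - 95 = 3601 m
gradient = dT/dz * 1000 = 54.4/3601 * 1000 = 15.1069 C/km

15.1069


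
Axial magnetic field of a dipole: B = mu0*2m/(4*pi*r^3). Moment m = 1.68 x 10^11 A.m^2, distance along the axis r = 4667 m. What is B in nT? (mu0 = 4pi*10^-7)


m = 1.68 x 10^11 = 168000000000 A.m^2
2m = 336000000000 A.m^2
r^3 = 4667^3 = 101651408963
B = (4pi*10^-7) * 336000000000 / (4*pi * 101651408963) * 1e9
= 422230.052642 / 1277389278500.85 * 1e9
= 330.5414 nT

330.5414


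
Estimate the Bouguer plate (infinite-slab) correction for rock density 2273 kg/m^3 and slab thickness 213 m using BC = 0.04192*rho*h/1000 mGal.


BC = 0.04192 * rho * h / 1000
= 0.04192 * 2273 * 213 / 1000
= 20.2955 mGal

20.2955


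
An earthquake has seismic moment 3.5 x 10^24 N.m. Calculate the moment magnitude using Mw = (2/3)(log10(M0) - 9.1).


log10(M0) = log10(3.5 x 10^24) = 24.5441
Mw = 2/3 * (24.5441 - 9.1)
= 2/3 * 15.4441
= 10.3

10.3


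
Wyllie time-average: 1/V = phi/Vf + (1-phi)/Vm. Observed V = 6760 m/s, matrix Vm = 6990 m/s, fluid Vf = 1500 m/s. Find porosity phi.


1/V - 1/Vm = 1/6760 - 1/6990 = 4.87e-06
1/Vf - 1/Vm = 1/1500 - 1/6990 = 0.00052361
phi = 4.87e-06 / 0.00052361 = 0.0093

0.0093


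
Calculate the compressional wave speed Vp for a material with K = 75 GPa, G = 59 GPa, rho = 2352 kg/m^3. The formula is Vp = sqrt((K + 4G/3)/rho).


First compute the effective modulus:
K + 4G/3 = 75e9 + 4*59e9/3 = 153666666666.67 Pa
Then divide by density:
153666666666.67 / 2352 = 65334467.1202 Pa/(kg/m^3)
Take the square root:
Vp = sqrt(65334467.1202) = 8082.97 m/s

8082.97


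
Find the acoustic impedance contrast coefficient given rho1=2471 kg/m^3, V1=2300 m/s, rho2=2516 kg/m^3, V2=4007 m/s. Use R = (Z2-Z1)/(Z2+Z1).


Z1 = 2471 * 2300 = 5683300
Z2 = 2516 * 4007 = 10081612
R = (10081612 - 5683300) / (10081612 + 5683300) = 4398312 / 15764912 = 0.279

0.279


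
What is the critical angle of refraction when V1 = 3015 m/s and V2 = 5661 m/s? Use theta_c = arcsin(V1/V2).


V1/V2 = 3015/5661 = 0.532591
theta_c = arcsin(0.532591) = 32.1807 degrees

32.1807


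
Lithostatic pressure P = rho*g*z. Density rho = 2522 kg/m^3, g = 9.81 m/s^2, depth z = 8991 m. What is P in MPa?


P = rho * g * z / 1e6
= 2522 * 9.81 * 8991 / 1e6
= 222444712.62 / 1e6
= 222.4447 MPa

222.4447


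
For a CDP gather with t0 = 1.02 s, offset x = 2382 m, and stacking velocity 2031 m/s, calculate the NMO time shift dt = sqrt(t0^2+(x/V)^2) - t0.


x/Vnmo = 2382/2031 = 1.172821
(x/Vnmo)^2 = 1.37551
t0^2 = 1.0404
sqrt(1.0404 + 1.37551) = 1.55432
dt = 1.55432 - 1.02 = 0.53432

0.53432


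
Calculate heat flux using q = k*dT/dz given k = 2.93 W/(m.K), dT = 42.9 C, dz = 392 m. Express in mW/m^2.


q = k * dT / dz * 1000
= 2.93 * 42.9 / 392 * 1000
= 0.320656 * 1000
= 320.6556 mW/m^2

320.6556


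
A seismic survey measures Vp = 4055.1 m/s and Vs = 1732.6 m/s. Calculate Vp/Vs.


Vp/Vs = 4055.1 / 1732.6
= 2.3405

2.3405


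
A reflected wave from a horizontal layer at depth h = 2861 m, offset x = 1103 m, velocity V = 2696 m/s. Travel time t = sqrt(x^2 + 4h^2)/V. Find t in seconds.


x^2 + 4h^2 = 1103^2 + 4*2861^2 = 1216609 + 32741284 = 33957893
sqrt(33957893) = 5827.3401
t = 5827.3401 / 2696 = 2.1615 s

2.1615


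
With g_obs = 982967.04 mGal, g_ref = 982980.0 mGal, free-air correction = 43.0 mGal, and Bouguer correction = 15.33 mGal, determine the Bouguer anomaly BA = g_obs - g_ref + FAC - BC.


BA = g_obs - g_ref + FAC - BC
= 982967.04 - 982980.0 + 43.0 - 15.33
= 14.71 mGal

14.71


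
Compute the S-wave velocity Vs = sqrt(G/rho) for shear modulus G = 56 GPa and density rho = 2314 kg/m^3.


Convert G to Pa: G = 56e9 Pa
Compute G/rho = 56e9 / 2314 = 24200518.5825
Vs = sqrt(24200518.5825) = 4919.4 m/s

4919.4


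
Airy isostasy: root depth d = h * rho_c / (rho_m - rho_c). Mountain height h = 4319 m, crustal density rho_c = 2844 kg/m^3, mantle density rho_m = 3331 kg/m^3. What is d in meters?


rho_m - rho_c = 3331 - 2844 = 487
d = 4319 * 2844 / 487
= 12283236 / 487
= 25222.25 m

25222.25


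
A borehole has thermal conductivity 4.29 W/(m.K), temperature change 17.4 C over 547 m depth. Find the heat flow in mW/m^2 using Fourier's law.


q = k * dT / dz * 1000
= 4.29 * 17.4 / 547 * 1000
= 0.136464 * 1000
= 136.4644 mW/m^2

136.4644


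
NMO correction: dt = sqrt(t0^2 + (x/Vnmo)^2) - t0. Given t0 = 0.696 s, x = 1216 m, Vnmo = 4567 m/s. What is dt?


x/Vnmo = 1216/4567 = 0.266258
(x/Vnmo)^2 = 0.070893
t0^2 = 0.484416
sqrt(0.484416 + 0.070893) = 0.745191
dt = 0.745191 - 0.696 = 0.049191

0.049191


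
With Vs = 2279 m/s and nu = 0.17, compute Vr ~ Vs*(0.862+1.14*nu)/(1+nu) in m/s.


Numerator factor = 0.862 + 1.14*0.17 = 1.0558
Denominator = 1 + 0.17 = 1.17
Vr = 2279 * 1.0558 / 1.17 = 2056.55 m/s

2056.55


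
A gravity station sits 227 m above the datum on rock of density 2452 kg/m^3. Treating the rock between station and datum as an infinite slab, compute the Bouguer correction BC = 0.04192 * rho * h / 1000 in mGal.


BC = 0.04192 * rho * h / 1000
= 0.04192 * 2452 * 227 / 1000
= 23.3328 mGal

23.3328


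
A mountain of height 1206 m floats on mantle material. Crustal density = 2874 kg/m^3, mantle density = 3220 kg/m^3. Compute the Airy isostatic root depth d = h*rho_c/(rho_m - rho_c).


rho_m - rho_c = 3220 - 2874 = 346
d = 1206 * 2874 / 346
= 3466044 / 346
= 10017.47 m

10017.47


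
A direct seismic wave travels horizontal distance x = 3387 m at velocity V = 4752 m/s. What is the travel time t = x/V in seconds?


t = x / V
= 3387 / 4752
= 0.7128 s

0.7128


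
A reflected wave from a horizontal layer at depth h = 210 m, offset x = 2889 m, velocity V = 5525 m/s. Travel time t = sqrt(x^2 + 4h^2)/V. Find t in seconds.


x^2 + 4h^2 = 2889^2 + 4*210^2 = 8346321 + 176400 = 8522721
sqrt(8522721) = 2919.37
t = 2919.37 / 5525 = 0.5284 s

0.5284


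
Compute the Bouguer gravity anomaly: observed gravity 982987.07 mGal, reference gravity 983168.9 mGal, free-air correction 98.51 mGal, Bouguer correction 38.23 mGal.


BA = g_obs - g_ref + FAC - BC
= 982987.07 - 983168.9 + 98.51 - 38.23
= -121.55 mGal

-121.55


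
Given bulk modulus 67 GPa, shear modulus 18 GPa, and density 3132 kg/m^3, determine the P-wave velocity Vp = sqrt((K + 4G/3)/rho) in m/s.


First compute the effective modulus:
K + 4G/3 = 67e9 + 4*18e9/3 = 91000000000.0 Pa
Then divide by density:
91000000000.0 / 3132 = 29054916.986 Pa/(kg/m^3)
Take the square root:
Vp = sqrt(29054916.986) = 5390.26 m/s

5390.26


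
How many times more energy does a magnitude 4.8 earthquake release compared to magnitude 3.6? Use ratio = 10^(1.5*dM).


M2 - M1 = 4.8 - 3.6 = 1.2
1.5 * 1.2 = 1.8
ratio = 10^1.8 = 63.1

63.1


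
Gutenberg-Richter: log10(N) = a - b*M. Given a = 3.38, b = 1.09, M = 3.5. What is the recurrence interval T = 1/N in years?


log10(N) = 3.38 - 1.09*3.5 = -0.435
N = 10^-0.435 = 0.367282
T = 1/N = 1/0.367282 = 2.7227 years

2.7227


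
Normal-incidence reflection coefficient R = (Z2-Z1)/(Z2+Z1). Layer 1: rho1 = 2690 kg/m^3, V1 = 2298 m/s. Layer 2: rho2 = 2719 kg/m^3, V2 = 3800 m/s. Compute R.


Z1 = 2690 * 2298 = 6181620
Z2 = 2719 * 3800 = 10332200
R = (10332200 - 6181620) / (10332200 + 6181620) = 4150580 / 16513820 = 0.2513

0.2513


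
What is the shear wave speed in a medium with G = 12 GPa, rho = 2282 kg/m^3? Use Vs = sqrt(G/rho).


Convert G to Pa: G = 12e9 Pa
Compute G/rho = 12e9 / 2282 = 5258545.1358
Vs = sqrt(5258545.1358) = 2293.15 m/s

2293.15


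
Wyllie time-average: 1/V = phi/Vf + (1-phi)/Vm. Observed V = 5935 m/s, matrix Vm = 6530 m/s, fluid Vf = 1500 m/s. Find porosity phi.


1/V - 1/Vm = 1/5935 - 1/6530 = 1.535e-05
1/Vf - 1/Vm = 1/1500 - 1/6530 = 0.00051353
phi = 1.535e-05 / 0.00051353 = 0.0299

0.0299


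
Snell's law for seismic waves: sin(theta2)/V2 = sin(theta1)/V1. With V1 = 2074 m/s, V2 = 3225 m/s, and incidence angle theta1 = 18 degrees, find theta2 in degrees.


sin(theta1) = sin(18 deg) = 0.309017
sin(theta2) = V2/V1 * sin(theta1) = 3225/2074 * 0.309017 = 0.480511
theta2 = arcsin(0.480511) = 28.7188 degrees

28.7188


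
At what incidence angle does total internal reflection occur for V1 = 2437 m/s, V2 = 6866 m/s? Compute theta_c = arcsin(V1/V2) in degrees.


V1/V2 = 2437/6866 = 0.354937
theta_c = arcsin(0.354937) = 20.7896 degrees

20.7896


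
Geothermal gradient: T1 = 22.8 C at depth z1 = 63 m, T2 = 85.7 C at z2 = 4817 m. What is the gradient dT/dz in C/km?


dT = 85.7 - 22.8 = 62.9 C
dz = 4817 - 63 = 4754 m
gradient = dT/dz * 1000 = 62.9/4754 * 1000 = 13.231 C/km

13.231


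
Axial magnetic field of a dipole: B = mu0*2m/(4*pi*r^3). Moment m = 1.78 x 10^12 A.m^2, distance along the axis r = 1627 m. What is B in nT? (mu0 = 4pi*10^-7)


m = 1.78 x 10^12 = 1780000000000 A.m^2
2m = 3560000000000 A.m^2
r^3 = 1627^3 = 4306878883
B = (4pi*10^-7) * 3560000000000 / (4*pi * 4306878883) * 1e9
= 4473627.938712 / 54121836234.94 * 1e9
= 82658.4656 nT

82658.4656


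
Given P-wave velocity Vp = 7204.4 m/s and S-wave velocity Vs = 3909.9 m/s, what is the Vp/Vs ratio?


Vp/Vs = 7204.4 / 3909.9
= 1.8426

1.8426


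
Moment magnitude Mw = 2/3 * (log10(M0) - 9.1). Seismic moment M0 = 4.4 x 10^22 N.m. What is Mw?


log10(M0) = log10(4.4 x 10^22) = 22.6435
Mw = 2/3 * (22.6435 - 9.1)
= 2/3 * 13.5435
= 9.03

9.03


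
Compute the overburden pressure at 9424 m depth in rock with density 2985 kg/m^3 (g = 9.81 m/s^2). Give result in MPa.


P = rho * g * z / 1e6
= 2985 * 9.81 * 9424 / 1e6
= 275961578.4 / 1e6
= 275.9616 MPa

275.9616


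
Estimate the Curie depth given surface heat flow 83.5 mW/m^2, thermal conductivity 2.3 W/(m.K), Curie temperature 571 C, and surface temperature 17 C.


T_Curie - T_surf = 571 - 17 = 554 C
Convert q to W/m^2: 83.5 mW/m^2 = 0.0835 W/m^2
d = 554 * 2.3 / 0.0835 = 15259.88 m

15259.88


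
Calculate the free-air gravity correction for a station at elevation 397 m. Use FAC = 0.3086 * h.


FAC = 0.3086 * h
= 0.3086 * 397
= 122.5142 mGal

122.5142


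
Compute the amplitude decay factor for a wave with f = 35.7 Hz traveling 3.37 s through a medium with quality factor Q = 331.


pi*f*t/Q = pi*35.7*3.37/331 = 1.141879
A/A0 = exp(-1.141879) = 0.319219

0.319219


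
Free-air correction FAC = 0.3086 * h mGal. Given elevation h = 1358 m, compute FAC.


FAC = 0.3086 * h
= 0.3086 * 1358
= 419.0788 mGal

419.0788


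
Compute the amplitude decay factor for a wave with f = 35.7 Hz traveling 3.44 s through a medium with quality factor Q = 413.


pi*f*t/Q = pi*35.7*3.44/413 = 0.934171
A/A0 = exp(-0.934171) = 0.392911

0.392911


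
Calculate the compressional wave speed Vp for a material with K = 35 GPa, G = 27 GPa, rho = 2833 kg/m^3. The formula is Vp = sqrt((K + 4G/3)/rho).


First compute the effective modulus:
K + 4G/3 = 35e9 + 4*27e9/3 = 71000000000.0 Pa
Then divide by density:
71000000000.0 / 2833 = 25061771.9732 Pa/(kg/m^3)
Take the square root:
Vp = sqrt(25061771.9732) = 5006.17 m/s

5006.17


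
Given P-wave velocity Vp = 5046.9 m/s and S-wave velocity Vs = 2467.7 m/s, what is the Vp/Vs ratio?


Vp/Vs = 5046.9 / 2467.7
= 2.0452

2.0452


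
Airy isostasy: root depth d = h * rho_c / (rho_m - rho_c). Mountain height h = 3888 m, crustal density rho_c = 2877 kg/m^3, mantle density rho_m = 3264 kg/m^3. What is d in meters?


rho_m - rho_c = 3264 - 2877 = 387
d = 3888 * 2877 / 387
= 11185776 / 387
= 28903.81 m

28903.81


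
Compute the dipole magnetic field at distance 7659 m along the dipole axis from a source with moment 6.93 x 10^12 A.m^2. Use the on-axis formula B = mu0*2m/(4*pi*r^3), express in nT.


m = 6.93 x 10^12 = 6930000000000 A.m^2
2m = 13860000000000 A.m^2
r^3 = 7659^3 = 449279092179
B = (4pi*10^-7) * 13860000000000 / (4*pi * 449279092179) * 1e9
= 17416989.671502 / 5645807581604.15 * 1e9
= 3084.9421 nT

3084.9421


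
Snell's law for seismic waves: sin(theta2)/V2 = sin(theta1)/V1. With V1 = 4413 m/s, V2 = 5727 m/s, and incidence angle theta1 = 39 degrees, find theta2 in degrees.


sin(theta1) = sin(39 deg) = 0.62932
sin(theta2) = V2/V1 * sin(theta1) = 5727/4413 * 0.62932 = 0.816705
theta2 = arcsin(0.816705) = 54.7563 degrees

54.7563


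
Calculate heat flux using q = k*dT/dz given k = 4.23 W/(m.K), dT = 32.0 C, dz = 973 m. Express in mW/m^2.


q = k * dT / dz * 1000
= 4.23 * 32.0 / 973 * 1000
= 0.139116 * 1000
= 139.1161 mW/m^2

139.1161


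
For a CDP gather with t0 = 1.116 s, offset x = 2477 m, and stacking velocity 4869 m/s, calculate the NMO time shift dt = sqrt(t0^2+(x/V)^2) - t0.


x/Vnmo = 2477/4869 = 0.508729
(x/Vnmo)^2 = 0.258805
t0^2 = 1.245456
sqrt(1.245456 + 0.258805) = 1.226483
dt = 1.226483 - 1.116 = 0.110483

0.110483


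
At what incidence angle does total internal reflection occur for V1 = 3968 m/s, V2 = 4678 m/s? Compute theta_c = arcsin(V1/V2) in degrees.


V1/V2 = 3968/4678 = 0.848226
theta_c = arcsin(0.848226) = 58.0192 degrees

58.0192


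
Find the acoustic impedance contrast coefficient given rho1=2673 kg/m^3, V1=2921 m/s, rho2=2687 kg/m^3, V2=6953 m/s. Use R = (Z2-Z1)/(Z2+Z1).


Z1 = 2673 * 2921 = 7807833
Z2 = 2687 * 6953 = 18682711
R = (18682711 - 7807833) / (18682711 + 7807833) = 10874878 / 26490544 = 0.4105

0.4105


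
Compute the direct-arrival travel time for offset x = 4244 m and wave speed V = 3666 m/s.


t = x / V
= 4244 / 3666
= 1.1577 s

1.1577


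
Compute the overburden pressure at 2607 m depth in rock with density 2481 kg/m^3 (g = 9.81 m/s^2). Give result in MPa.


P = rho * g * z / 1e6
= 2481 * 9.81 * 2607 / 1e6
= 63450756.27 / 1e6
= 63.4508 MPa

63.4508


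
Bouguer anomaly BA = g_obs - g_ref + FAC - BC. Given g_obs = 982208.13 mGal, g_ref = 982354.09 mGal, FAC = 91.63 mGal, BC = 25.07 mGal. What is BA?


BA = g_obs - g_ref + FAC - BC
= 982208.13 - 982354.09 + 91.63 - 25.07
= -79.4 mGal

-79.4


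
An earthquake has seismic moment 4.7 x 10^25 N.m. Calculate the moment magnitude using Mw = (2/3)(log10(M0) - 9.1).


log10(M0) = log10(4.7 x 10^25) = 25.6721
Mw = 2/3 * (25.6721 - 9.1)
= 2/3 * 16.5721
= 11.05

11.05


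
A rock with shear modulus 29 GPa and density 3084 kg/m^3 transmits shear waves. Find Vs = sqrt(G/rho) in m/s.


Convert G to Pa: G = 29e9 Pa
Compute G/rho = 29e9 / 3084 = 9403372.2438
Vs = sqrt(9403372.2438) = 3066.49 m/s

3066.49


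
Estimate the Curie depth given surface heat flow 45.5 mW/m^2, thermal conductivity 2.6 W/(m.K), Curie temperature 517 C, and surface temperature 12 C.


T_Curie - T_surf = 517 - 12 = 505 C
Convert q to W/m^2: 45.5 mW/m^2 = 0.0455 W/m^2
d = 505 * 2.6 / 0.0455 = 28857.14 m

28857.14


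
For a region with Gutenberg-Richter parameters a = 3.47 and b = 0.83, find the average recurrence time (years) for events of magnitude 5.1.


log10(N) = 3.47 - 0.83*5.1 = -0.763
N = 10^-0.763 = 0.172584
T = 1/N = 1/0.172584 = 5.7943 years

5.7943


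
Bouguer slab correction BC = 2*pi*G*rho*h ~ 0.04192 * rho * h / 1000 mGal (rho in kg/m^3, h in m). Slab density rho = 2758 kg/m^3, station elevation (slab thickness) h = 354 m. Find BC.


BC = 0.04192 * rho * h / 1000
= 0.04192 * 2758 * 354 / 1000
= 40.9278 mGal

40.9278


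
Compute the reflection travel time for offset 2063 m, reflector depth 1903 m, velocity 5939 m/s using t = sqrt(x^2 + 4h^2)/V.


x^2 + 4h^2 = 2063^2 + 4*1903^2 = 4255969 + 14485636 = 18741605
sqrt(18741605) = 4329.1575
t = 4329.1575 / 5939 = 0.7289 s

0.7289


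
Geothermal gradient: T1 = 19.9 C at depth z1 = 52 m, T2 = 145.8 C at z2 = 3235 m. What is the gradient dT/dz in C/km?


dT = 145.8 - 19.9 = 125.9 C
dz = 3235 - 52 = 3183 m
gradient = dT/dz * 1000 = 125.9/3183 * 1000 = 39.5539 C/km

39.5539


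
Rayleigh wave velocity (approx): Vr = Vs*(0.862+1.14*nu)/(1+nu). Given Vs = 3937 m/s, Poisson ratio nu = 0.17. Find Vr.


Numerator factor = 0.862 + 1.14*0.17 = 1.0558
Denominator = 1 + 0.17 = 1.17
Vr = 3937 * 1.0558 / 1.17 = 3552.72 m/s

3552.72


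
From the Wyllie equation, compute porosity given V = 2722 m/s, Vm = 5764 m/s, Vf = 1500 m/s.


1/V - 1/Vm = 1/2722 - 1/5764 = 0.00019389
1/Vf - 1/Vm = 1/1500 - 1/5764 = 0.00049318
phi = 0.00019389 / 0.00049318 = 0.3931

0.3931


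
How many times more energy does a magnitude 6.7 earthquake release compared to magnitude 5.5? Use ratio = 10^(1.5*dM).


M2 - M1 = 6.7 - 5.5 = 1.2
1.5 * 1.2 = 1.8
ratio = 10^1.8 = 63.1

63.1


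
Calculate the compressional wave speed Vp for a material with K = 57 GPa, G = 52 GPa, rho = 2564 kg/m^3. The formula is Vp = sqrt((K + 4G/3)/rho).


First compute the effective modulus:
K + 4G/3 = 57e9 + 4*52e9/3 = 126333333333.33 Pa
Then divide by density:
126333333333.33 / 2564 = 49271970.8788 Pa/(kg/m^3)
Take the square root:
Vp = sqrt(49271970.8788) = 7019.4 m/s

7019.4


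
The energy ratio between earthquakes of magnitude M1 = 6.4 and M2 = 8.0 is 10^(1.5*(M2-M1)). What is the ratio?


M2 - M1 = 8.0 - 6.4 = 1.6
1.5 * 1.6 = 2.4
ratio = 10^2.4 = 251.19

251.19


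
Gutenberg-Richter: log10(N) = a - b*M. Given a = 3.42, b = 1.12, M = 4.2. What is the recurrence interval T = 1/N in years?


log10(N) = 3.42 - 1.12*4.2 = -1.284
N = 10^-1.284 = 0.052
T = 1/N = 1/0.052 = 19.2309 years

19.2309


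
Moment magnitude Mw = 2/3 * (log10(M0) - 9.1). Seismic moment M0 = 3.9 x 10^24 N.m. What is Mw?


log10(M0) = log10(3.9 x 10^24) = 24.5911
Mw = 2/3 * (24.5911 - 9.1)
= 2/3 * 15.4911
= 10.33

10.33


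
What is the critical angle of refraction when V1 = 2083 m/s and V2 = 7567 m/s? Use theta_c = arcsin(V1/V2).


V1/V2 = 2083/7567 = 0.275274
theta_c = arcsin(0.275274) = 15.9784 degrees

15.9784


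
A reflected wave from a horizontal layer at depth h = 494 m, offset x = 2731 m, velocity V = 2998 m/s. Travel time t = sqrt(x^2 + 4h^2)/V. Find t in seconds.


x^2 + 4h^2 = 2731^2 + 4*494^2 = 7458361 + 976144 = 8434505
sqrt(8434505) = 2904.2219
t = 2904.2219 / 2998 = 0.9687 s

0.9687


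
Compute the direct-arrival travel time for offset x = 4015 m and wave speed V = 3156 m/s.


t = x / V
= 4015 / 3156
= 1.2722 s

1.2722


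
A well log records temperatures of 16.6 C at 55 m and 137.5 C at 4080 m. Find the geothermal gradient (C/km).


dT = 137.5 - 16.6 = 120.9 C
dz = 4080 - 55 = 4025 m
gradient = dT/dz * 1000 = 120.9/4025 * 1000 = 30.0373 C/km

30.0373


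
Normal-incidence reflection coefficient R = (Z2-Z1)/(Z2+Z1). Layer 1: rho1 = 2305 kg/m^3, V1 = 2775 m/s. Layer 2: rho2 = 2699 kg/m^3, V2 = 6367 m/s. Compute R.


Z1 = 2305 * 2775 = 6396375
Z2 = 2699 * 6367 = 17184533
R = (17184533 - 6396375) / (17184533 + 6396375) = 10788158 / 23580908 = 0.4575

0.4575


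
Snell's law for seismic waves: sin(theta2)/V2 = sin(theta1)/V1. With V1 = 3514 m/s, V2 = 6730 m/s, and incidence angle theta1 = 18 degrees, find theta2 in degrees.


sin(theta1) = sin(18 deg) = 0.309017
sin(theta2) = V2/V1 * sin(theta1) = 6730/3514 * 0.309017 = 0.591828
theta2 = arcsin(0.591828) = 36.2869 degrees

36.2869


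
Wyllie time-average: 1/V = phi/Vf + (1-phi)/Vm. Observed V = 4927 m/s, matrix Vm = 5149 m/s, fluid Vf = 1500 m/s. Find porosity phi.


1/V - 1/Vm = 1/4927 - 1/5149 = 8.75e-06
1/Vf - 1/Vm = 1/1500 - 1/5149 = 0.00047245
phi = 8.75e-06 / 0.00047245 = 0.0185

0.0185


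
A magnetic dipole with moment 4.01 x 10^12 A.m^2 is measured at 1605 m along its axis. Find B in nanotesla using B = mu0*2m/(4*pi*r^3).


m = 4.01 x 10^12 = 4010000000000 A.m^2
2m = 8020000000000 A.m^2
r^3 = 1605^3 = 4134520125
B = (4pi*10^-7) * 8020000000000 / (4*pi * 4134520125) * 1e9
= 10078229.232716 / 51955912203.28 * 1e9
= 193976.5622 nT

193976.5622


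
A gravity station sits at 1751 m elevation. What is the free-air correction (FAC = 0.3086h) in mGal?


FAC = 0.3086 * h
= 0.3086 * 1751
= 540.3586 mGal

540.3586
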